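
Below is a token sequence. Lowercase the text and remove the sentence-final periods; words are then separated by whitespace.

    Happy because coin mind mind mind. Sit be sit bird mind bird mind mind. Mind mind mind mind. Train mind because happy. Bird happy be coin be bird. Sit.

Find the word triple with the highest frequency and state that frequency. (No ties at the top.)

Trigram frequencies (highest first):
  mind mind mind: 5
  happy because coin: 1
  because coin mind: 1
  coin mind mind: 1
  mind mind sit: 1
  mind sit be: 1
  … (17 more, each ≤ 1)

"mind mind mind", 5 times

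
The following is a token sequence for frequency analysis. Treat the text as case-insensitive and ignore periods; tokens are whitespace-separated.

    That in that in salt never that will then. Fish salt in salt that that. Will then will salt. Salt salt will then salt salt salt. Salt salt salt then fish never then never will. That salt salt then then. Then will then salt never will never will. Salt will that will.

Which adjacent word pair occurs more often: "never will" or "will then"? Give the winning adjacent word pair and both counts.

"never will": 3 occurrences
"will then": 4 occurrences

"will then" (4 vs 3)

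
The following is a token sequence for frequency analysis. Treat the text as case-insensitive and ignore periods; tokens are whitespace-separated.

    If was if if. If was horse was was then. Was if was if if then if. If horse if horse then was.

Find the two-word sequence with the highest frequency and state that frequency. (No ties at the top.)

"if if", 4 times

Bigram frequencies (highest first):
  if if: 4
  if was: 3
  was if: 3
  then was: 2
  if horse: 2
  was horse: 1
  … (7 more, each ≤ 1)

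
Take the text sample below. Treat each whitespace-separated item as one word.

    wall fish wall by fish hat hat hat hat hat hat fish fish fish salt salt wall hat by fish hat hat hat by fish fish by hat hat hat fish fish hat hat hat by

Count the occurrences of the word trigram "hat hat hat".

7

Scanning the 34 overlapping trigram windows for "hat hat hat":
  position 6–8: hat hat hat
  position 7–9: hat hat hat
  position 8–10: hat hat hat
  position 9–11: hat hat hat
  position 21–23: hat hat hat
  position 28–30: hat hat hat
  position 33–35: hat hat hat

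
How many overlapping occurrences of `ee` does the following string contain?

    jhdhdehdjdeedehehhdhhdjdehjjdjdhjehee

2

Sliding a length-2 window over the 37 characters (36 positions):
  position 11–12: ee
  position 36–37: ee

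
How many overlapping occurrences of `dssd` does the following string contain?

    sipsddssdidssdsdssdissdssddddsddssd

5

Sliding a length-4 window over the 35 characters (32 positions):
  position 6–9: dssd
  position 11–14: dssd
  position 16–19: dssd
  position 23–26: dssd
  position 32–35: dssd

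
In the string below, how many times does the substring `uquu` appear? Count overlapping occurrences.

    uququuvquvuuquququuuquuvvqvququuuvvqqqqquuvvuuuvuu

Sliding a length-4 window over the 50 characters (47 positions):
  position 3–6: uquu
  position 16–19: uquu
  position 20–23: uquu
  position 29–32: uquu

4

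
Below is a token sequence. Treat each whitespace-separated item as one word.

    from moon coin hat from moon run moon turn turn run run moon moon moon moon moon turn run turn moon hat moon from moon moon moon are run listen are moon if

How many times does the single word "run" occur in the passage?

5

Scanning the 33 tokens for "run":
  position 7: run
  position 11: run
  position 12: run
  position 19: run
  position 29: run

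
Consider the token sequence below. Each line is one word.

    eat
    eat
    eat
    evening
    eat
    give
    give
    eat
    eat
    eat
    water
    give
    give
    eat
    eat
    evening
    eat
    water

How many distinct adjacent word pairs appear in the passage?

8

18 tokens → 17 bigram windows in total.
Repeated bigrams (each contributes count−1 duplicates):
  eat eat: 5
  eat evening: 2
  eat water: 2
  evening eat: 2
  give eat: 2
  give give: 2
9 duplicate windows → 17 − 9 = 8 distinct.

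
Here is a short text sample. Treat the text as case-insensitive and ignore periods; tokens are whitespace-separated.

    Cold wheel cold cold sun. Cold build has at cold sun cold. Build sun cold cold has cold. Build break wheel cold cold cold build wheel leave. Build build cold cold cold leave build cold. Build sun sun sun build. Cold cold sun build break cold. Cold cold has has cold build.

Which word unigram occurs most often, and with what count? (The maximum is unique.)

"cold", 22 times

Unigram frequencies (highest first):
  cold: 22
  build: 11
  sun: 7
  has: 4
  wheel: 3
  break: 2
  … (2 more, each ≤ 2)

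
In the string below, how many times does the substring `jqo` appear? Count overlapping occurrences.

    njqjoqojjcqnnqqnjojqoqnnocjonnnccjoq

1

Sliding a length-3 window over the 36 characters (34 positions):
  position 19–21: jqo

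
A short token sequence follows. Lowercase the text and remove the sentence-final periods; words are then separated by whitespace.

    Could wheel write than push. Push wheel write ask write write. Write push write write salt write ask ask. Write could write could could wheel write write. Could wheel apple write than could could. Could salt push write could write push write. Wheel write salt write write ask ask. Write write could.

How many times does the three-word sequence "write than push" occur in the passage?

1

Scanning the 50 overlapping trigram windows for "write than push":
  position 3–5: write than push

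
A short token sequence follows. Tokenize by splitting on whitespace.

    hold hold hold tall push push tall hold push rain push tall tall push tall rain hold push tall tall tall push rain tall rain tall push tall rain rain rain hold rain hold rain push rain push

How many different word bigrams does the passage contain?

38 tokens → 37 bigram windows in total.
Repeated bigrams (each contributes count−1 duplicates):
  push tall: 5
  tall push: 4
  push rain: 3
  rain hold: 3
  rain push: 3
  tall rain: 3
  tall tall: 3
  hold hold: 2
  … (4 more repeated)
22 duplicate windows → 37 − 22 = 15 distinct.

15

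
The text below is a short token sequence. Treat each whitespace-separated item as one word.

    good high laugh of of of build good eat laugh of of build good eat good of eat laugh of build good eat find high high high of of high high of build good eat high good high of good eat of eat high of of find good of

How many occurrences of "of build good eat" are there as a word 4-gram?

Scanning the 46 overlapping 4-gram windows for "of build good eat":
  position 6–9: of build good eat
  position 12–15: of build good eat
  position 20–23: of build good eat
  position 32–35: of build good eat

4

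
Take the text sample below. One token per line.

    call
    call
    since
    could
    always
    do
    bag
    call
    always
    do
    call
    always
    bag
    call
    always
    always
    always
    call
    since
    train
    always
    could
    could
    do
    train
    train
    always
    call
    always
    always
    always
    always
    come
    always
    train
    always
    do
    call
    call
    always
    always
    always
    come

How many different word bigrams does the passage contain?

22

43 tokens → 42 bigram windows in total.
Repeated bigrams (each contributes count−1 duplicates):
  always always: 7
  call always: 5
  always do: 3
  train always: 3
  always call: 2
  always come: 2
  bag call: 2
  call call: 2
  … (2 more repeated)
20 duplicate windows → 42 − 20 = 22 distinct.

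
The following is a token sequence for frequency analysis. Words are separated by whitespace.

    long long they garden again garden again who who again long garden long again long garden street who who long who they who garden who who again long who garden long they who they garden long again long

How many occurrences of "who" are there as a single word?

Scanning the 38 tokens for "who":
  position 8: who
  position 9: who
  position 18: who
  position 19: who
  position 21: who
  position 23: who
  position 25: who
  position 26: who
  position 29: who
  position 33: who

10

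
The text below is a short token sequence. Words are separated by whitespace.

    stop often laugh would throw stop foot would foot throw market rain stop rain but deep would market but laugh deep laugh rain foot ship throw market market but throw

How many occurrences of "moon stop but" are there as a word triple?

Scanning the 28 overlapping trigram windows for "moon stop but":
  (none found)

0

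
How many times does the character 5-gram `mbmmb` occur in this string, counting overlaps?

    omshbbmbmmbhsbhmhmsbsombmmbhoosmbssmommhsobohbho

2

Sliding a length-5 window over the 48 characters (44 positions):
  position 7–11: mbmmb
  position 23–27: mbmmb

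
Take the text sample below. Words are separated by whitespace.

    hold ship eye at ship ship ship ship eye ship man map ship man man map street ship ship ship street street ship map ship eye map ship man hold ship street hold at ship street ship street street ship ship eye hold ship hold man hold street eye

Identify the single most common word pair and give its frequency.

"ship ship", 6 times

Bigram frequencies (highest first):
  ship ship: 6
  ship eye: 4
  street ship: 4
  ship street: 4
  hold ship: 3
  ship man: 3
  … (18 more, each ≤ 3)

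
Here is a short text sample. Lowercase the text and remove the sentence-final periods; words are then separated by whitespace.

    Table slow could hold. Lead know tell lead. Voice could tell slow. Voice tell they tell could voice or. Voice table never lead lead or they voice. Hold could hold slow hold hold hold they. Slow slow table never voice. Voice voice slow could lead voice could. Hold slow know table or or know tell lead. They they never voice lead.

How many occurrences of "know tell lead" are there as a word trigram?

Scanning the 59 overlapping trigram windows for "know tell lead":
  position 6–8: know tell lead
  position 54–56: know tell lead

2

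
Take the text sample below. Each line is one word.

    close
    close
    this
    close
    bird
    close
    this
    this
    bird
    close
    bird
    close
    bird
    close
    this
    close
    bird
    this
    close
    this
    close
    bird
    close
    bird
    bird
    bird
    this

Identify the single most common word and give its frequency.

Unigram frequencies (highest first):
  close: 11
  bird: 9
  this: 7

"close", 11 times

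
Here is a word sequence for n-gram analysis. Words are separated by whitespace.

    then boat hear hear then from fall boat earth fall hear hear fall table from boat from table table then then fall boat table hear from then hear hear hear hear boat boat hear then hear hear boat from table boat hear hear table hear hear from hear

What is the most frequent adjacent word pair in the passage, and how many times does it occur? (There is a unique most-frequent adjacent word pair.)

"hear hear", 8 times

Bigram frequencies (highest first):
  hear hear: 8
  boat hear: 3
  hear then: 2
  fall boat: 2
  boat from: 2
  from table: 2
  … (24 more, each ≤ 2)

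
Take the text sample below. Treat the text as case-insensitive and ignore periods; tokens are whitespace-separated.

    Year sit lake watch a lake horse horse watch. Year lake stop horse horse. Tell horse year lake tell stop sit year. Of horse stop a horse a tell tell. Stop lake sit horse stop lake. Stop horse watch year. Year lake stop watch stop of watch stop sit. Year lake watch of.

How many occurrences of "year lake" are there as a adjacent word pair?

4

Scanning the 52 overlapping bigram windows for "year lake":
  position 10–11: year lake
  position 17–18: year lake
  position 41–42: year lake
  position 50–51: year lake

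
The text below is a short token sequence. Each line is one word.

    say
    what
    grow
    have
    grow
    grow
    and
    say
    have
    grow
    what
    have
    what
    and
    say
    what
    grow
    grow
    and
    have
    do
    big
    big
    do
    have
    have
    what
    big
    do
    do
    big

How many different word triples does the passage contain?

27

31 tokens → 29 trigram windows in total.
Repeated trigrams (each contributes count−1 duplicates):
  grow grow and: 2
  say what grow: 2
2 duplicate windows → 29 − 2 = 27 distinct.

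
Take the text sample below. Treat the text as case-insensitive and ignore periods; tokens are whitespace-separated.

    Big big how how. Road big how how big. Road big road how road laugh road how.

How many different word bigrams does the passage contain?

17 tokens → 16 bigram windows in total.
Repeated bigrams (each contributes count−1 duplicates):
  big how: 2
  big road: 2
  how how: 2
  how road: 2
  road big: 2
  road how: 2
6 duplicate windows → 16 − 6 = 10 distinct.

10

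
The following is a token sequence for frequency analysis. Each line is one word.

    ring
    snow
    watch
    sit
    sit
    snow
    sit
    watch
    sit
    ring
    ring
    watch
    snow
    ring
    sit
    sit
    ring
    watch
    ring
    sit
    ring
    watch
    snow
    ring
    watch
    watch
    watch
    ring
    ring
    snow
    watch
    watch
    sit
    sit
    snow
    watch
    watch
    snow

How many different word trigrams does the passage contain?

29

38 tokens → 36 trigram windows in total.
Repeated trigrams (each contributes count−1 duplicates):
  ring snow watch: 2
  ring watch snow: 2
  sit ring watch: 2
  sit sit snow: 2
  snow watch watch: 2
  watch sit sit: 2
  watch snow ring: 2
7 duplicate windows → 36 − 7 = 29 distinct.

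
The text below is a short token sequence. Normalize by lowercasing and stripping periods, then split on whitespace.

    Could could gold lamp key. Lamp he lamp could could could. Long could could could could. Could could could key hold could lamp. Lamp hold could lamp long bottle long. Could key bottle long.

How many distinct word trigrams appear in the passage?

34 tokens → 32 trigram windows in total.
Repeated trigrams (each contributes count−1 duplicates):
  could could could: 6
  hold could lamp: 2
6 duplicate windows → 32 − 6 = 26 distinct.

26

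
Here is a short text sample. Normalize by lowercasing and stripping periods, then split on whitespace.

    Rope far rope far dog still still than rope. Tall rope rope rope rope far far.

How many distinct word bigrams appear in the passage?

11

16 tokens → 15 bigram windows in total.
Repeated bigrams (each contributes count−1 duplicates):
  rope far: 3
  rope rope: 3
4 duplicate windows → 15 − 4 = 11 distinct.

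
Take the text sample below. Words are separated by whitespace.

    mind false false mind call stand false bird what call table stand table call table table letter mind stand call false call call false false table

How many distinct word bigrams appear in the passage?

22

26 tokens → 25 bigram windows in total.
Repeated bigrams (each contributes count−1 duplicates):
  call false: 2
  call table: 2
  false false: 2
3 duplicate windows → 25 − 3 = 22 distinct.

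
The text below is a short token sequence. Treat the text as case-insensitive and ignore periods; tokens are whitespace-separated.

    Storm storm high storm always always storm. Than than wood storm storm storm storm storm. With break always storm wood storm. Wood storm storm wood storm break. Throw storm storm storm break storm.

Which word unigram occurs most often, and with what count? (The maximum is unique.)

Unigram frequencies (highest first):
  storm: 18
  wood: 4
  always: 3
  break: 3
  than: 2
  high: 1
  … (2 more, each ≤ 1)

"storm", 18 times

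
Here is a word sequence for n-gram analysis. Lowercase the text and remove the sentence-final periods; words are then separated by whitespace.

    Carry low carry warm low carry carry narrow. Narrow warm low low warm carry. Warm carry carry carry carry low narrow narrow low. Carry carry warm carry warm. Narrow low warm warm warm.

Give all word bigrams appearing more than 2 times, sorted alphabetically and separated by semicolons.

Bigram counts meeting the condition (more than 2 times):
  carry carry: 5
  carry warm: 4
  low carry: 3
  warm carry: 3

carry carry; carry warm; low carry; warm carry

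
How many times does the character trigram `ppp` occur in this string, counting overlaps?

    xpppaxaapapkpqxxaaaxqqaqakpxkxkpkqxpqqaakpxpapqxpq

1

Sliding a length-3 window over the 50 characters (48 positions):
  position 2–4: ppp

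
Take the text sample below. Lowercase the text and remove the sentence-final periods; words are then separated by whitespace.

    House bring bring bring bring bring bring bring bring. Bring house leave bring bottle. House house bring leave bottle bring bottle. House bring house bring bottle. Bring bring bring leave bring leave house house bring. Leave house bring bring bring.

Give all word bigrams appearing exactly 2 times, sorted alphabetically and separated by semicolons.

Bigram counts meeting the condition (exactly 2 times):
  bottle bring: 2
  bottle house: 2
  bring house: 2
  house house: 2
  leave bring: 2
  leave house: 2

bottle bring; bottle house; bring house; house house; leave bring; leave house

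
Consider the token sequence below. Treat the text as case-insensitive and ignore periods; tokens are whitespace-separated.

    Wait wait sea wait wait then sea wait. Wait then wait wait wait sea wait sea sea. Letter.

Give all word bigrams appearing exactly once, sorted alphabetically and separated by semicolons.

Bigram counts meeting the condition (exactly once):
  sea letter: 1
  sea sea: 1
  then sea: 1
  then wait: 1

sea letter; sea sea; then sea; then wait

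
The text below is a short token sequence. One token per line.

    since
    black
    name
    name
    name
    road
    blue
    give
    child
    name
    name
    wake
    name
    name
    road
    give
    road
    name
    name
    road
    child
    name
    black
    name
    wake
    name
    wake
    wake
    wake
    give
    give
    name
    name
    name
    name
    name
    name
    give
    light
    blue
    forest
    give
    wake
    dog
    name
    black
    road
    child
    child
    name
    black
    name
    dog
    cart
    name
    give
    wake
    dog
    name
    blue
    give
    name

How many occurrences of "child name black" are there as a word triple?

Scanning the 60 overlapping trigram windows for "child name black":
  position 21–23: child name black
  position 49–51: child name black

2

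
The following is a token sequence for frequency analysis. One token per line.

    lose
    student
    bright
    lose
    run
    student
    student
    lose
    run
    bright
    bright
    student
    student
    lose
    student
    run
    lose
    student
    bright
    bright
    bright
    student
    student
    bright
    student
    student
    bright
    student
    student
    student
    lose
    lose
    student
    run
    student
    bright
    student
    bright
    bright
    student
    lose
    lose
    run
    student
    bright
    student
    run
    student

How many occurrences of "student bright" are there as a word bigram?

Scanning the 47 overlapping bigram windows for "student bright":
  position 2–3: student bright
  position 18–19: student bright
  position 23–24: student bright
  position 26–27: student bright
  position 35–36: student bright
  position 37–38: student bright
  position 44–45: student bright

7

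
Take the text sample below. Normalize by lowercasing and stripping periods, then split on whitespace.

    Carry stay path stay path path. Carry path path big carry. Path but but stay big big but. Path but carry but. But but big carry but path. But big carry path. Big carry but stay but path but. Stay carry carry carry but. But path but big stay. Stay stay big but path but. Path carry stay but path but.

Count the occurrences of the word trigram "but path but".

Scanning the 59 overlapping trigram windows for "but path but":
  position 18–20: but path but
  position 27–29: but path but
  position 37–39: but path but
  position 45–47: but path but
  position 53–55: but path but
  position 59–61: but path but

6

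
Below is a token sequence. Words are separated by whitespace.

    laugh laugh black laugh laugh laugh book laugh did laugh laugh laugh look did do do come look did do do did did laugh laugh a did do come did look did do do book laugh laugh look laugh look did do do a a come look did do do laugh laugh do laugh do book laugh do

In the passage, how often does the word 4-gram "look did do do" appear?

5

Scanning the 55 overlapping 4-gram windows for "look did do do":
  position 13–16: look did do do
  position 18–21: look did do do
  position 31–34: look did do do
  position 40–43: look did do do
  position 47–50: look did do do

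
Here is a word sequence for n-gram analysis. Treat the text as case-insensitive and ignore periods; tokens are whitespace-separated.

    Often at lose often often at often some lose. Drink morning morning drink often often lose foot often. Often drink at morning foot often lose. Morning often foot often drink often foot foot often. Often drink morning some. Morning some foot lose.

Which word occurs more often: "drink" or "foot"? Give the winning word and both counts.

"drink": 5 occurrences
"foot": 6 occurrences

"foot" (6 vs 5)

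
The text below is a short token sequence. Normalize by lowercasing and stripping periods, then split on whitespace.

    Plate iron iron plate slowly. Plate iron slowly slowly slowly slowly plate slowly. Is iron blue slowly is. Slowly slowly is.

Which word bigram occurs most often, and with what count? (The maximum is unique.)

Bigram frequencies (highest first):
  slowly slowly: 4
  slowly is: 3
  plate iron: 2
  plate slowly: 2
  slowly plate: 2
  iron iron: 1
  … (6 more, each ≤ 1)

"slowly slowly", 4 times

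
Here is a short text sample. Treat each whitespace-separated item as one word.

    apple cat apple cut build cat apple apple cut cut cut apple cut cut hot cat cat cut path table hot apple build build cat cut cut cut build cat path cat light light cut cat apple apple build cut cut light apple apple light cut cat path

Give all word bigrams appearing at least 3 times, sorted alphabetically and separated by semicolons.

apple apple; apple cut; build cat; cat apple; cut cut

Bigram counts meeting the condition (at least 3 times):
  apple apple: 3
  apple cut: 3
  build cat: 3
  cat apple: 3
  cut cut: 6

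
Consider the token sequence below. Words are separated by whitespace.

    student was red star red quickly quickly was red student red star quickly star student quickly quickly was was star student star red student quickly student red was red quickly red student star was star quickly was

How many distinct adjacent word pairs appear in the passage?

37 tokens → 36 bigram windows in total.
Repeated bigrams (each contributes count−1 duplicates):
  quickly was: 3
  red student: 3
  was red: 3
  quickly quickly: 2
  red quickly: 2
  red star: 2
  star quickly: 2
  star red: 2
  … (5 more repeated)
16 duplicate windows → 36 − 16 = 20 distinct.

20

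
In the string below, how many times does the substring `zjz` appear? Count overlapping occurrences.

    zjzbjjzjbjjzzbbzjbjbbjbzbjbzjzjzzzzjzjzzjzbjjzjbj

Sliding a length-3 window over the 49 characters (47 positions):
  position 1–3: zjz
  position 28–30: zjz
  position 30–32: zjz
  position 35–37: zjz
  position 37–39: zjz
  position 40–42: zjz

6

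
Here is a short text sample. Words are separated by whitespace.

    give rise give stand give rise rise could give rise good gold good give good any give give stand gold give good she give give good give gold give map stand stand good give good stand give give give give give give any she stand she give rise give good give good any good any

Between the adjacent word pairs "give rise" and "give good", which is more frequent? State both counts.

"give good" (6 vs 4)

"give rise": 4 occurrences
"give good": 6 occurrences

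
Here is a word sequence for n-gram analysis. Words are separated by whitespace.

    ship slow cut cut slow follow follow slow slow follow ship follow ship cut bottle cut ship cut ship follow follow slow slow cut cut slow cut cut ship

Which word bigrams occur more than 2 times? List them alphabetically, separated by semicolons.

cut cut; cut ship; slow cut

Bigram counts meeting the condition (more than 2 times):
  cut cut: 3
  cut ship: 3
  slow cut: 3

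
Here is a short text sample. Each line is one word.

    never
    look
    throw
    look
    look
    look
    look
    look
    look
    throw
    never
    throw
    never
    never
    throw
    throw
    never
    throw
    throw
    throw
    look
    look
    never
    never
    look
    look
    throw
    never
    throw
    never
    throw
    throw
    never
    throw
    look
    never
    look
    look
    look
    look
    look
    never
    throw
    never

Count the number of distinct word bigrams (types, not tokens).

44 tokens → 43 bigram windows in total.
Repeated bigrams (each contributes count−1 duplicates):
  look look: 11
  never throw: 7
  throw never: 7
  throw throw: 4
  look never: 3
  look throw: 3
  never look: 3
  throw look: 3
  … (1 more repeated)
34 duplicate windows → 43 − 34 = 9 distinct.

9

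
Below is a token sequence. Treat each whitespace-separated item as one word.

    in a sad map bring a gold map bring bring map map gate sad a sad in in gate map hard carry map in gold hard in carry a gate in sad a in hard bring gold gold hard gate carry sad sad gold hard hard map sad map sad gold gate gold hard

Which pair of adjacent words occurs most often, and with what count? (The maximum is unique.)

"gold hard", 4 times

Bigram frequencies (highest first):
  gold hard: 4
  a sad: 2
  sad map: 2
  map bring: 2
  sad a: 2
  sad gold: 2
  … (38 more, each ≤ 2)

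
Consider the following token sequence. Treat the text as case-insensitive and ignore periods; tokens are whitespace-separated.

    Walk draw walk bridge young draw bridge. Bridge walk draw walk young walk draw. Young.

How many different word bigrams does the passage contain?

11

15 tokens → 14 bigram windows in total.
Repeated bigrams (each contributes count−1 duplicates):
  walk draw: 3
  draw walk: 2
3 duplicate windows → 14 − 3 = 11 distinct.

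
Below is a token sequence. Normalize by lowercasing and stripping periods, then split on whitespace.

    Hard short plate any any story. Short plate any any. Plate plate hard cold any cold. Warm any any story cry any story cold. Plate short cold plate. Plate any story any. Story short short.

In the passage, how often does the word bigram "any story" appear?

Scanning the 34 overlapping bigram windows for "any story":
  position 5–6: any story
  position 19–20: any story
  position 22–23: any story
  position 30–31: any story
  position 32–33: any story

5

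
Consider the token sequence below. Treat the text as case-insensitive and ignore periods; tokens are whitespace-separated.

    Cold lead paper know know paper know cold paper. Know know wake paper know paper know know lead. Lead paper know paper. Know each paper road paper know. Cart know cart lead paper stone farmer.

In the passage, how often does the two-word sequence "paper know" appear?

8

Scanning the 34 overlapping bigram windows for "paper know":
  position 3–4: paper know
  position 6–7: paper know
  position 9–10: paper know
  position 13–14: paper know
  position 15–16: paper know
  position 20–21: paper know
  position 22–23: paper know
  position 27–28: paper know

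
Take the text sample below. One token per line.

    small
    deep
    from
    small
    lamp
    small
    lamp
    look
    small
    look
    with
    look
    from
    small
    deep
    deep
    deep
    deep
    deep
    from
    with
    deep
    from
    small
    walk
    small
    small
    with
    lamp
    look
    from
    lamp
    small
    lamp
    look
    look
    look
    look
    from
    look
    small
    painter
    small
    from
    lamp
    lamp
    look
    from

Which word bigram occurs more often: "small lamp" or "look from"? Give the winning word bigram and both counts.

"small lamp": 3 occurrences
"look from": 4 occurrences

"look from" (4 vs 3)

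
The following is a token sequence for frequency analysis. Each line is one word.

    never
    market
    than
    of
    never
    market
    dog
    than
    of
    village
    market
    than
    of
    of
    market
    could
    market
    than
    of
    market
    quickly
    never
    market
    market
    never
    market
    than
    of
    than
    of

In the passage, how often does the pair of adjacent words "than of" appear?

6

Scanning the 29 overlapping bigram windows for "than of":
  position 3–4: than of
  position 8–9: than of
  position 12–13: than of
  position 18–19: than of
  position 27–28: than of
  position 29–30: than of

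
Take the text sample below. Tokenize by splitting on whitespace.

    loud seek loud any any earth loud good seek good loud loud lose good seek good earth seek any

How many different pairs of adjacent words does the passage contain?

19 tokens → 18 bigram windows in total.
Repeated bigrams (each contributes count−1 duplicates):
  good seek: 2
  seek good: 2
2 duplicate windows → 18 − 2 = 16 distinct.

16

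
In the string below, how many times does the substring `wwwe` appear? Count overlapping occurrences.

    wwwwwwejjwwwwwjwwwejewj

Sliding a length-4 window over the 23 characters (20 positions):
  position 4–7: wwwe
  position 16–19: wwwe

2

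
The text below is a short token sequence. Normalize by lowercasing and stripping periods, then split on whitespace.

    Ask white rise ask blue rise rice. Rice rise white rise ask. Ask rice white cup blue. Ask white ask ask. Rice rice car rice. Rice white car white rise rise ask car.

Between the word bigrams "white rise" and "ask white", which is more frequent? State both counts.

"white rise" (3 vs 2)

"white rise": 3 occurrences
"ask white": 2 occurrences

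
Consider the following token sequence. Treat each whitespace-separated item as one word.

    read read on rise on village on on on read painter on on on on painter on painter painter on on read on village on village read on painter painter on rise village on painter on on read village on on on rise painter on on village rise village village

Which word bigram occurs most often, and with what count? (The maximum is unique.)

"on on", 10 times

Bigram frequencies (highest first):
  on on: 10
  painter on: 6
  on village: 4
  village on: 4
  on painter: 4
  read on: 3
  … (12 more, each ≤ 3)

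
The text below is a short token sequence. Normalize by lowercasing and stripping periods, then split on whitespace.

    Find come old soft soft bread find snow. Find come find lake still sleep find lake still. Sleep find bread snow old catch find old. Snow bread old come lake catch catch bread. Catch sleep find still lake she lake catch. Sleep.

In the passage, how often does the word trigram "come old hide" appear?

0

Scanning the 40 overlapping trigram windows for "come old hide":
  (none found)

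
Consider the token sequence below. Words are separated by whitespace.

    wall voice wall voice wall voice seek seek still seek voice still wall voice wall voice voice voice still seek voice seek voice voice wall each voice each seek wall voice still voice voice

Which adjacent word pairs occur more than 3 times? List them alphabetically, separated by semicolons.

voice voice; voice wall; wall voice

Bigram counts meeting the condition (more than 3 times):
  voice voice: 4
  voice wall: 4
  wall voice: 6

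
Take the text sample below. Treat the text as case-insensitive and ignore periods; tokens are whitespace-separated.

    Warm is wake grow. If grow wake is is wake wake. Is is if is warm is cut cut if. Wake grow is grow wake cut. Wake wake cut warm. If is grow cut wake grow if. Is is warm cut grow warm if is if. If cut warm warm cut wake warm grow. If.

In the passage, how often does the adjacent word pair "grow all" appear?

Scanning the 54 overlapping bigram windows for "grow all":
  (none found)

0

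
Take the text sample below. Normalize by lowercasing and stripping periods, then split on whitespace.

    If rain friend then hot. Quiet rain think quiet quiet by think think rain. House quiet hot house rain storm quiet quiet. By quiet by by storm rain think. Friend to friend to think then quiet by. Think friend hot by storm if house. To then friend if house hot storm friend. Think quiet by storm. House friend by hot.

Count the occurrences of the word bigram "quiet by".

Scanning the 59 overlapping bigram windows for "quiet by":
  position 10–11: quiet by
  position 22–23: quiet by
  position 24–25: quiet by
  position 36–37: quiet by
  position 54–55: quiet by

5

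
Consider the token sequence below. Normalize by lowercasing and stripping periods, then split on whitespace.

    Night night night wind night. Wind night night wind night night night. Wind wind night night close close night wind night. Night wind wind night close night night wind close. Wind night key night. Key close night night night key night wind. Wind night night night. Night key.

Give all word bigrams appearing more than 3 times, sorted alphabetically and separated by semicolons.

Bigram counts meeting the condition (more than 3 times):
  night key: 4
  night night: 13
  night wind: 8
  wind night: 8

night key; night night; night wind; wind night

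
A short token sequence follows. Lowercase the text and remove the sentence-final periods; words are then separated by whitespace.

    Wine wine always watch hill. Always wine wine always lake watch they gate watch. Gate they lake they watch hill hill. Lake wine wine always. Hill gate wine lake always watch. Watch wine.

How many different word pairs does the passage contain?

33 tokens → 32 bigram windows in total.
Repeated bigrams (each contributes count−1 duplicates):
  wine always: 3
  wine wine: 3
  always watch: 2
  watch hill: 2
6 duplicate windows → 32 − 6 = 26 distinct.

26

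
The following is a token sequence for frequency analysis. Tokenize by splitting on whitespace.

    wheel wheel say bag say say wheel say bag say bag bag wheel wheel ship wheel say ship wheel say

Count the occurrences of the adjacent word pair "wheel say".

4

Scanning the 19 overlapping bigram windows for "wheel say":
  position 2–3: wheel say
  position 7–8: wheel say
  position 16–17: wheel say
  position 19–20: wheel say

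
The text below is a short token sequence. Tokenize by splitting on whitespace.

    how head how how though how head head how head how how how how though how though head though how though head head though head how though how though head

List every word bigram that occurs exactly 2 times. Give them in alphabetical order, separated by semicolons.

head head; head though

Bigram counts meeting the condition (exactly 2 times):
  head head: 2
  head though: 2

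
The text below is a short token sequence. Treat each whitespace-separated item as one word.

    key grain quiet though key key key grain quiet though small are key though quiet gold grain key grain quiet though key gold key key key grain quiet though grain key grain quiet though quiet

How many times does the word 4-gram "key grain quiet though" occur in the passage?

Scanning the 32 overlapping 4-gram windows for "key grain quiet though":
  position 1–4: key grain quiet though
  position 7–10: key grain quiet though
  position 18–21: key grain quiet though
  position 26–29: key grain quiet though
  position 31–34: key grain quiet though

5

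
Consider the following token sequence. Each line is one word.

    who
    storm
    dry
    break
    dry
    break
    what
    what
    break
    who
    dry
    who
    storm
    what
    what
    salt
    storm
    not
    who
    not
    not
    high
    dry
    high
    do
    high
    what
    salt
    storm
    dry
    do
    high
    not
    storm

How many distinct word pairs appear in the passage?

26

34 tokens → 33 bigram windows in total.
Repeated bigrams (each contributes count−1 duplicates):
  do high: 2
  dry break: 2
  salt storm: 2
  storm dry: 2
  what salt: 2
  what what: 2
  who storm: 2
7 duplicate windows → 33 − 7 = 26 distinct.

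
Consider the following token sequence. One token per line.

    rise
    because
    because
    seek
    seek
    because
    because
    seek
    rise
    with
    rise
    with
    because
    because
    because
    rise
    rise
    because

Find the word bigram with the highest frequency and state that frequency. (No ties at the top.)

"because because", 4 times

Bigram frequencies (highest first):
  because because: 4
  rise because: 2
  because seek: 2
  rise with: 2
  seek seek: 1
  seek because: 1
  … (5 more, each ≤ 1)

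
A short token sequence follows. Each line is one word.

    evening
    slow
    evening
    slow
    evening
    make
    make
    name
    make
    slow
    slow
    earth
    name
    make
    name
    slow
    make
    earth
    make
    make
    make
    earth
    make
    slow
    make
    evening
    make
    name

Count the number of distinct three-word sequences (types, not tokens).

28 tokens → 26 trigram windows in total.
Repeated trigrams (each contributes count−1 duplicates):
  evening slow evening: 2
  make earth make: 2
2 duplicate windows → 26 − 2 = 24 distinct.

24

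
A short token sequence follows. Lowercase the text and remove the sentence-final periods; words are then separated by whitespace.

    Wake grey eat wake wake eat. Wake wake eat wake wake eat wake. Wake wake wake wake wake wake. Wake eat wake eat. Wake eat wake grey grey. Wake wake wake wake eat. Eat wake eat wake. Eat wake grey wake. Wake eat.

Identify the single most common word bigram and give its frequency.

Bigram frequencies (highest first):
  wake wake: 14
  eat wake: 10
  wake eat: 10
  wake grey: 3
  grey wake: 2
  grey eat: 1
  … (2 more, each ≤ 1)

"wake wake", 14 times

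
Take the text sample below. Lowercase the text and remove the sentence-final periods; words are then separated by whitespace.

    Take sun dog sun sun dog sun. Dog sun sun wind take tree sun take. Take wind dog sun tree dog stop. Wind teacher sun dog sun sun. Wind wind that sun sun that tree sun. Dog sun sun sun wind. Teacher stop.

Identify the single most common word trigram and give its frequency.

"sun dog sun", 5 times

Trigram frequencies (highest first):
  sun dog sun: 5
  dog sun sun: 4
  sun sun wind: 3
  take sun dog: 1
  sun sun dog: 1
  dog sun dog: 1
  … (26 more, each ≤ 1)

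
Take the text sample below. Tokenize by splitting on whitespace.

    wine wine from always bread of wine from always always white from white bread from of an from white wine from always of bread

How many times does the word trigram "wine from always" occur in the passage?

Scanning the 22 overlapping trigram windows for "wine from always":
  position 2–4: wine from always
  position 7–9: wine from always
  position 20–22: wine from always

3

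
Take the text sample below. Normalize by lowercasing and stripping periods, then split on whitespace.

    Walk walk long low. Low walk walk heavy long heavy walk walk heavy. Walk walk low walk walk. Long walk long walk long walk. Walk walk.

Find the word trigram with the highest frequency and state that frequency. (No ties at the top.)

"walk long walk", 3 times

Trigram frequencies (highest first):
  walk long walk: 3
  walk walk long: 2
  low walk walk: 2
  walk walk heavy: 2
  heavy walk walk: 2
  long walk long: 2
  … (11 more, each ≤ 1)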